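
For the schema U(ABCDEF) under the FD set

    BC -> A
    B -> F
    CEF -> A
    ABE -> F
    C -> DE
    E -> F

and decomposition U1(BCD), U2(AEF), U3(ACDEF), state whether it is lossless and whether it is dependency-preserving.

Lossless test (chase): Rows 1 and 3 agree on C; apply C→DE and equate their DE entries. Rows 1 and 2 agree on E; apply E→F and equate their F entries. Rows 1 and 3 agree on CEF; apply CEF→A and equate their A entries. Row 1 is now all distinguished symbols — the join is lossless.
Dependency preservation: the restricted closure of {B} across the fragments never reaches {F}, so B → F cannot be enforced without a join — not preserved.

lossless but not dependency-preserving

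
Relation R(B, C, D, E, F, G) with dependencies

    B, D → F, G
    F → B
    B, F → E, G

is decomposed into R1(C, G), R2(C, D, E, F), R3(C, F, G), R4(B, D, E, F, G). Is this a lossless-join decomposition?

Chase test. Columns are B, C, D, E, F, G; row i has aⱼ where attribute j ∈ Ri, else bᵢⱼ.
Initial tableau (one row per fragment):
  row 1: b11 a2 b13 b14 b15 a6
  row 2: b21 a2 a3 a4 a5 b26
  row 3: b31 a2 b33 b34 a5 a6
  row 4: a1 b42 a3 a4 a5 a6
Rows 2 and 3 agree on F; apply F→B and equate their B entries.
Rows 2 and 4 agree on F; apply F→B and equate their B entries.
Rows 2 and 3 agree on B, F; apply B, F→E, G and equate their E, G entries.
Row 2 is now all distinguished symbols — the join is lossless.

Yes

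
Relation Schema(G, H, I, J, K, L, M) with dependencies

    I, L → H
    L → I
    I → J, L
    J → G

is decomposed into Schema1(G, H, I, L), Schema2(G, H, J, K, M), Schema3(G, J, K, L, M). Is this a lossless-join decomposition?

Yes

Chase test. Columns are G, H, I, J, K, L, M; row i has aⱼ where attribute j ∈ Schemai, else bᵢⱼ.
Initial tableau (one row per fragment):
  row 1: a1 a2 a3 b14 b15 a6 b17
  row 2: a1 a2 b23 a4 a5 b26 a7
  row 3: a1 b32 b33 a4 a5 a6 a7
Rows 1 and 3 agree on L; apply L→I and equate their I entries.
Rows 1 and 3 agree on I; apply I→J, L and equate their J, L entries.
Rows 1 and 3 agree on I, L; apply I, L→H and equate their H entries.
Row 3 is now all distinguished symbols — the join is lossless.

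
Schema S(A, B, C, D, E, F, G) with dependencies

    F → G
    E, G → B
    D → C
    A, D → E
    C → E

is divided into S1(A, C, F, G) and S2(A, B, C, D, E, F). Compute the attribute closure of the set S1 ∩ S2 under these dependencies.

A, B, C, E, F, G

S1 ∩ S2 = {A, C, F}.
F → G applies, adding G
C → E applies, adding E
E, G → B applies, adding B
Closure: {A, B, C, E, F, G}.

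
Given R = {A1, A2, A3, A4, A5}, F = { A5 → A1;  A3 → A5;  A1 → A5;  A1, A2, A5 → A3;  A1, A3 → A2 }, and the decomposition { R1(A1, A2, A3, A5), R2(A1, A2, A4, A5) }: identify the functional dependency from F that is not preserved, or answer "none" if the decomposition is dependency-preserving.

none

A5 → A1 lies within R1.
A3 → A5 lies within R1.
A1 → A5 lies within R1.
A1, A2, A5 → A3 lies within R1.
A1, A3 → A2 lies within R1.
Every dependency is enforceable on the fragments, so the decomposition is dependency-preserving.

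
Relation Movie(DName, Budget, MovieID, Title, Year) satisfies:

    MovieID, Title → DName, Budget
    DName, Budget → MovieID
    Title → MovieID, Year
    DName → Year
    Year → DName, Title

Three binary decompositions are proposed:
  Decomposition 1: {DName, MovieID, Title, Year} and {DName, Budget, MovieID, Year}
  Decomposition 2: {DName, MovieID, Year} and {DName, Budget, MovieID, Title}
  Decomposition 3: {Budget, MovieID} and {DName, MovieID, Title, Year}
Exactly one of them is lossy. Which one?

Decomposition 1: common = {DName, MovieID, Year}, closure = {DName, Budget, MovieID, Title, Year} → lossless.
Decomposition 2: common = {DName, MovieID}, closure = {DName, Budget, MovieID, Title, Year} → lossless.
Decomposition 3: common = {MovieID}, closure = {MovieID} → lossy.

Decomposition 3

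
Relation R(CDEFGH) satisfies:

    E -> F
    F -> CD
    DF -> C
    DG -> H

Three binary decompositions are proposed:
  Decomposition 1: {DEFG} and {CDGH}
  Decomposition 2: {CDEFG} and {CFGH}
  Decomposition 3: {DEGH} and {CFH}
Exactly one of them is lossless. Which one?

Decomposition 1: common = {DG}, closure = {DGH} → lossy.
Decomposition 2: common = {CFG}, closure = {CDFGH} → lossless.
Decomposition 3: common = {H}, closure = {H} → lossy.

Decomposition 2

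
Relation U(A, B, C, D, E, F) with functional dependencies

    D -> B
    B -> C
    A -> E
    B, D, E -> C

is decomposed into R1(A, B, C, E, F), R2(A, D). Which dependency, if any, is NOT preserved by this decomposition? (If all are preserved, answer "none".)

Check D → B: no single fragment contains all of {B, D}, and the restricted closure of {D} across the fragments never reaches {B}.
B → C is preserved.
A → E is preserved.
B, D, E → C is preserved.

D -> B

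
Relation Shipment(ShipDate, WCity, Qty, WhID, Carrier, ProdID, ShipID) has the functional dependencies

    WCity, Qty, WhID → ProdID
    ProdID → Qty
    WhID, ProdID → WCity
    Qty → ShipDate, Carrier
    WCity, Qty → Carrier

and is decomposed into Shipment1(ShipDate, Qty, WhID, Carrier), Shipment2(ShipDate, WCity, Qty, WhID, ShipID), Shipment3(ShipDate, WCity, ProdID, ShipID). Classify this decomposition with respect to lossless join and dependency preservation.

lossy and not dependency-preserving

Lossless test (chase): Rows 1 and 2 agree on Qty; apply Qty→ShipDate, Carrier and equate their ShipDate, Carrier entries. No row becomes fully distinguished — the join is lossy.
Dependency preservation: the restricted closure of {WCity, Qty, WhID} across the fragments never reaches {ProdID}, so WCity, Qty, WhID → ProdID cannot be enforced without a join — not preserved.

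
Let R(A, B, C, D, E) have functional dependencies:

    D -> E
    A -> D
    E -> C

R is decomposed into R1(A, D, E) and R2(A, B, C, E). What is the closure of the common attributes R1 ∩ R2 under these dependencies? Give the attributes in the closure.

R1 ∩ R2 = {A, E}.
A → D applies, adding D
E → C applies, adding C
Closure: {A, C, D, E}.

A, C, D, E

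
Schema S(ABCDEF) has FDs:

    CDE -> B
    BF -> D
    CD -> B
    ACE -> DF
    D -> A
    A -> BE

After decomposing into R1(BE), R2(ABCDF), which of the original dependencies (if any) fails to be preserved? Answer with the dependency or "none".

A -> BE

Check A → BE: no single fragment contains all of {ABE}, and the restricted closure of {A} across the fragments never reaches {BE}.
CDE → B is preserved.
BF → D is preserved.
CD → B is preserved.
ACE → DF is preserved.
D → A is preserved.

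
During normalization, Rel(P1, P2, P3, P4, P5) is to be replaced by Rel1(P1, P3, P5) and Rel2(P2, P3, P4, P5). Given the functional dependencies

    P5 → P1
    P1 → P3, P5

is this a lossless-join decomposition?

Yes

Common attributes: Rel1 ∩ Rel2 = {P3, P5}.
Closure of {P3, P5}: P5 → P1 applies, adding P1. So (P3, P5)⁺ = {P1, P3, P5}.
This closure contains every attribute of Rel1, so Rel1 ∩ Rel2 → Rel1. The join is lossless.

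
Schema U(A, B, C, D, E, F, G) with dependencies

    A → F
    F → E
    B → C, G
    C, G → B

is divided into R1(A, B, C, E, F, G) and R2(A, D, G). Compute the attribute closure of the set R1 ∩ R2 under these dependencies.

R1 ∩ R2 = {A, G}.
A → F applies, adding F
F → E applies, adding E
Closure: {A, E, F, G}.

A, E, F, G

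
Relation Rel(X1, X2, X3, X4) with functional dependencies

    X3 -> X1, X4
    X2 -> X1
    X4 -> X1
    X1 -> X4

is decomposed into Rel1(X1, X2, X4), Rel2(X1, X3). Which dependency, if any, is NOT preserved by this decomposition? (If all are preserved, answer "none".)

none

X3 → X1, X4: restricted closure across fragments reaches X1, X4.
X2 → X1 lies within Rel1.
X4 → X1 lies within Rel1.
X1 → X4 lies within Rel1.
Every dependency is enforceable on the fragments, so the decomposition is dependency-preserving.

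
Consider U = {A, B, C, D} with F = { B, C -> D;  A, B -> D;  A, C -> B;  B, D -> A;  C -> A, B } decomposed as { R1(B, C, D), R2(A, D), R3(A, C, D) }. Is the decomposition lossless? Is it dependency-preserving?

Lossless test (chase): Rows 1 and 3 agree on C; apply C→A, B and equate their A, B entries. Row 1 is now all distinguished symbols — the join is lossless.
Dependency preservation: the restricted closure of {A, B} across the fragments never reaches {D}, so A, B → D cannot be enforced without a join — not preserved.

lossless but not dependency-preserving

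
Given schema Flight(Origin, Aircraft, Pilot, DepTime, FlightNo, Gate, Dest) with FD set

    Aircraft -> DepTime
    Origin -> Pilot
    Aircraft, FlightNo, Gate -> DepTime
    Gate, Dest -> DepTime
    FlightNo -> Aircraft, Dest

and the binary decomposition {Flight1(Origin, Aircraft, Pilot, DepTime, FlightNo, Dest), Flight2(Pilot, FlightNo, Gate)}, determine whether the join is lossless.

No

Common attributes: Flight1 ∩ Flight2 = {Pilot, FlightNo}.
Closure of {Pilot, FlightNo}: FlightNo → Aircraft, Dest applies, adding Aircraft, Dest; Aircraft → DepTime applies, adding DepTime. So (Pilot, FlightNo)⁺ = {Aircraft, Pilot, DepTime, FlightNo, Dest}.
The closure contains neither all of Flight1 = {Origin, Aircraft, Pilot, DepTime, FlightNo, Dest} nor all of Flight2 = {Pilot, FlightNo, Gate}, so the common attributes are not a superkey of either fragment. The join is lossy.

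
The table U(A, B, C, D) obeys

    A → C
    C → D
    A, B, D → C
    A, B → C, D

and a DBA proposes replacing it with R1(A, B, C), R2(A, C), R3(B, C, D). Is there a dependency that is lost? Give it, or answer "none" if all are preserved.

none

A → C lies within R1.
C → D lies within R3.
A, B, D → C: restricted closure across fragments reaches C.
A, B → C, D: restricted closure across fragments reaches C, D.
Every dependency is enforceable on the fragments, so the decomposition is dependency-preserving.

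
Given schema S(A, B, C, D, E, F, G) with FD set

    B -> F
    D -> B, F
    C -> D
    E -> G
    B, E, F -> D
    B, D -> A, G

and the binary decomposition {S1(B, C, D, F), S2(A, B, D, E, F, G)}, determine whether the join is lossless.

No

Common attributes: S1 ∩ S2 = {B, D, F}.
Closure of {B, D, F}: B, D → A, G applies, adding A, G. So (B, D, F)⁺ = {A, B, D, F, G}.
The closure contains neither all of S1 = {B, C, D, F} nor all of S2 = {A, B, D, E, F, G}, so the common attributes are not a superkey of either fragment. The join is lossy.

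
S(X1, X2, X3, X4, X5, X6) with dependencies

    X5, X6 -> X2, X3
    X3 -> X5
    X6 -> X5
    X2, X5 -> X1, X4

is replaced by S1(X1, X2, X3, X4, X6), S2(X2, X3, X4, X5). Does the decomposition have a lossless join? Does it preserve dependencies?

Lossless test: (X2, X3, X4)⁺ = {X1, X2, X3, X4, X5}, which contains all of one fragment — lossless.
Dependency preservation: the restricted closure of {X2, X5} across the fragments never reaches {X1, X4}, so X2, X5 → X1, X4 cannot be enforced without a join — not preserved.

lossless but not dependency-preserving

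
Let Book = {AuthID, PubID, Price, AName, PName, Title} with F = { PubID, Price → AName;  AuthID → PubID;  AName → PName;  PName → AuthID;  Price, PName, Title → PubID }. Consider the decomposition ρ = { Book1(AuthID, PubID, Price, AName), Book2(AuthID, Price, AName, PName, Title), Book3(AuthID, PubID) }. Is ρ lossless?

Chase test. Columns are AuthID, PubID, Price, AName, PName, Title; row i has aⱼ where attribute j ∈ Booki, else bᵢⱼ.
Initial tableau (one row per fragment):
  row 1: a1 a2 a3 a4 b15 b16
  row 2: a1 b22 a3 a4 a5 a6
  row 3: a1 a2 b33 b34 b35 b36
Rows 1 and 2 agree on AuthID; apply AuthID→PubID and equate their PubID entries.
Rows 1 and 2 agree on AName; apply AName→PName and equate their PName entries.
Row 2 is now all distinguished symbols — the join is lossless.

Yes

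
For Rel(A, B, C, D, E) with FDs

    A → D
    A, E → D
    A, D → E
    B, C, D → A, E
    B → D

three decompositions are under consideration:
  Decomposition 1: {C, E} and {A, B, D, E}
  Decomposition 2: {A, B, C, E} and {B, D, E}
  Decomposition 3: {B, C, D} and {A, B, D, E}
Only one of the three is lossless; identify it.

Decomposition 2

Decomposition 1: common = {E}, closure = {E} → lossy.
Decomposition 2: common = {B, E}, closure = {B, D, E} → lossless.
Decomposition 3: common = {B, D}, closure = {B, D} → lossy.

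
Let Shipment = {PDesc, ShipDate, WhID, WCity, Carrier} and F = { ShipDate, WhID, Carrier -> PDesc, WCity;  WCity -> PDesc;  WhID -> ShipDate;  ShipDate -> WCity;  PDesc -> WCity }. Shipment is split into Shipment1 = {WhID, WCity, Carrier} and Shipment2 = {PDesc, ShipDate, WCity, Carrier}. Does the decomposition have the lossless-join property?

Common attributes: Shipment1 ∩ Shipment2 = {WCity, Carrier}.
Closure of {WCity, Carrier}: WCity → PDesc applies, adding PDesc. So (WCity, Carrier)⁺ = {PDesc, WCity, Carrier}.
The closure contains neither all of Shipment1 = {WhID, WCity, Carrier} nor all of Shipment2 = {PDesc, ShipDate, WCity, Carrier}, so the common attributes are not a superkey of either fragment. The join is lossy.

No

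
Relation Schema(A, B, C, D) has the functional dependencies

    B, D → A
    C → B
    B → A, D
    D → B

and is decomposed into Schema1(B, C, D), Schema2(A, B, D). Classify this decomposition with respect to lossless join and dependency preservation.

lossless and dependency-preserving

Lossless test: (B, D)⁺ = {A, B, D}, which contains all of one fragment — lossless.
Dependency preservation: every FD's attributes lie within a single fragment, so each can be enforced locally — preserved.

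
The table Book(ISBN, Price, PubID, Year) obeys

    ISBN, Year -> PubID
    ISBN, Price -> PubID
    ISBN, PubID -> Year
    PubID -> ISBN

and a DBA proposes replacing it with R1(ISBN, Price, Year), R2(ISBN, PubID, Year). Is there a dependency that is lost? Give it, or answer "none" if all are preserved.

none

ISBN, Year → PubID lies within R2.
ISBN, Price → PubID: restricted closure across fragments reaches PubID.
ISBN, PubID → Year lies within R2.
PubID → ISBN lies within R2.
Every dependency is enforceable on the fragments, so the decomposition is dependency-preserving.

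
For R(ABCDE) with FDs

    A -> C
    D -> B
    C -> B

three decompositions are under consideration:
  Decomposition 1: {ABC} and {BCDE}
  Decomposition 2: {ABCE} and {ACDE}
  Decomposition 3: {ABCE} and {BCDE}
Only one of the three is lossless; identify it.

Decomposition 1: common = {BC}, closure = {BC} → lossy.
Decomposition 2: common = {ACE}, closure = {ABCE} → lossless.
Decomposition 3: common = {BCE}, closure = {BCE} → lossy.

Decomposition 2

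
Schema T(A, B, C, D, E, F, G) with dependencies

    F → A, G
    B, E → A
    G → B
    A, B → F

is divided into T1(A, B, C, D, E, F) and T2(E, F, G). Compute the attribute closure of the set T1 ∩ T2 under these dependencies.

A, B, E, F, G

T1 ∩ T2 = {E, F}.
F → A, G applies, adding A, G
G → B applies, adding B
Closure: {A, B, E, F, G}.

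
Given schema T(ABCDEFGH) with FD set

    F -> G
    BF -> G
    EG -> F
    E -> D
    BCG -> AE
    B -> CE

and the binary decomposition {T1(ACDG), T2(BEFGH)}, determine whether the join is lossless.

Common attributes: T1 ∩ T2 = {G}.
No dependency enlarges {G}, so (G)⁺ = {G}.
The closure contains neither all of T1 = {ACDG} nor all of T2 = {BEFGH}, so the common attributes are not a superkey of either fragment. The join is lossy.

No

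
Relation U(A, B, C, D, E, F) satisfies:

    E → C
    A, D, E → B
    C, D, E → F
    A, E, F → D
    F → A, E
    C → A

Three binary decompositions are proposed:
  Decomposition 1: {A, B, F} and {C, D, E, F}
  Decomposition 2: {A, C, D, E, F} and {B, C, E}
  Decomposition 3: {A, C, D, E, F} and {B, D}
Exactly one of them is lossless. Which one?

Decomposition 1

Decomposition 1: common = {F}, closure = {A, B, C, D, E, F} → lossless.
Decomposition 2: common = {C, E}, closure = {A, C, E} → lossy.
Decomposition 3: common = {D}, closure = {D} → lossy.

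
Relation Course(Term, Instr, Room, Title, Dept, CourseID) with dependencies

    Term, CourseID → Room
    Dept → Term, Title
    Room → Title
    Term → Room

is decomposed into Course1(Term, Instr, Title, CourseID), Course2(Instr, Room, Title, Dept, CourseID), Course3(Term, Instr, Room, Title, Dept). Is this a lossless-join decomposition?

Yes

Chase test. Columns are Term, Instr, Room, Title, Dept, CourseID; row i has aⱼ where attribute j ∈ Coursei, else bᵢⱼ.
Initial tableau (one row per fragment):
  row 1: a1 a2 b13 a4 b15 a6
  row 2: b21 a2 a3 a4 a5 a6
  row 3: a1 a2 a3 a4 a5 b36
Rows 2 and 3 agree on Dept; apply Dept→Term, Title and equate their Term, Title entries.
Rows 1 and 2 agree on Term; apply Term→Room and equate their Room entries.
Row 2 is now all distinguished symbols — the join is lossless.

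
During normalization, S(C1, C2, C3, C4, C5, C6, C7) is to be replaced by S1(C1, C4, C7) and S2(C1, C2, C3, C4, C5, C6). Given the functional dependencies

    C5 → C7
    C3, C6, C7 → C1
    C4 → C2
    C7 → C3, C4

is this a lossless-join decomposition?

No

Common attributes: S1 ∩ S2 = {C1, C4}.
Closure of {C1, C4}: C4 → C2 applies, adding C2. So (C1, C4)⁺ = {C1, C2, C4}.
The closure contains neither all of S1 = {C1, C4, C7} nor all of S2 = {C1, C2, C3, C4, C5, C6}, so the common attributes are not a superkey of either fragment. The join is lossy.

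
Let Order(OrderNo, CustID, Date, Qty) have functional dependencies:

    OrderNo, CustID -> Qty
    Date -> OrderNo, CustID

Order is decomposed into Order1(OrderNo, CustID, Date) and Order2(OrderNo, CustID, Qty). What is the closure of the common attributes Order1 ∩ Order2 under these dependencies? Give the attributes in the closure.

OrderNo, CustID, Qty

Order1 ∩ Order2 = {OrderNo, CustID}.
OrderNo, CustID → Qty applies, adding Qty
Closure: {OrderNo, CustID, Qty}.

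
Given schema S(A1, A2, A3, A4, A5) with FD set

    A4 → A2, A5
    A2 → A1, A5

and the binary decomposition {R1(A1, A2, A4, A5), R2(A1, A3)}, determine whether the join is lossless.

Common attributes: R1 ∩ R2 = {A1}.
No dependency enlarges {A1}, so (A1)⁺ = {A1}.
The closure contains neither all of R1 = {A1, A2, A4, A5} nor all of R2 = {A1, A3}, so the common attributes are not a superkey of either fragment. The join is lossy.

No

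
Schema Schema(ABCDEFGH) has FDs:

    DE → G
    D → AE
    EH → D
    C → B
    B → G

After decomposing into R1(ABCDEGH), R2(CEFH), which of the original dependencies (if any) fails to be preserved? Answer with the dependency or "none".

none

DE → G lies within R1.
D → AE lies within R1.
EH → D lies within R1.
C → B lies within R1.
B → G lies within R1.
Every dependency is enforceable on the fragments, so the decomposition is dependency-preserving.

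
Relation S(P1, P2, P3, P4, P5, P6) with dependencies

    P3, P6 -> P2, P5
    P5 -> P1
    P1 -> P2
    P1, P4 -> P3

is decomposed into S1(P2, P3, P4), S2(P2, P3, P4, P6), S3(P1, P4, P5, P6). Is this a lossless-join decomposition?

No

Chase test. Columns are P1, P2, P3, P4, P5, P6; row i has aⱼ where attribute j ∈ Si, else bᵢⱼ.
Initial tableau (one row per fragment):
  row 1: b11 a2 a3 a4 b15 b16
  row 2: b21 a2 a3 a4 b25 a6
  row 3: a1 b32 b33 a4 a5 a6
No row becomes fully distinguished — the join is lossy.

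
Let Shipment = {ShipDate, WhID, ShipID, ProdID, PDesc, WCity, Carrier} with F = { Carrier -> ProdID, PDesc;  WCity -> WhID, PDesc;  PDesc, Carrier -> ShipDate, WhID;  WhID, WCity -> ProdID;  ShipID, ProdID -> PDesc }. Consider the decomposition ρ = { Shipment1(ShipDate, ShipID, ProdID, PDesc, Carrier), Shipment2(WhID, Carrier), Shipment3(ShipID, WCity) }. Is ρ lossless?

Chase test. Columns are ShipDate, WhID, ShipID, ProdID, PDesc, WCity, Carrier; row i has aⱼ where attribute j ∈ Shipmenti, else bᵢⱼ.
Initial tableau (one row per fragment):
  row 1: a1 b12 a3 a4 a5 b16 a7
  row 2: b21 a2 b23 b24 b25 b26 a7
  row 3: b31 b32 a3 b34 b35 a6 b37
Rows 1 and 2 agree on Carrier; apply Carrier→ProdID, PDesc and equate their ProdID, PDesc entries.
Rows 1 and 2 agree on PDesc, Carrier; apply PDesc, Carrier→ShipDate, WhID and equate their ShipDate, WhID entries.
No row becomes fully distinguished — the join is lossy.

No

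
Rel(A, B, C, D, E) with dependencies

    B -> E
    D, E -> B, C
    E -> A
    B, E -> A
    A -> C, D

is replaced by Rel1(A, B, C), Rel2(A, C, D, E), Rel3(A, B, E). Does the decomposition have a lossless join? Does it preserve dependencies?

Lossless test (chase): Rows 1 and 3 agree on B; apply B→E and equate their E entries. Rows 1 and 2 agree on A; apply A→C, D and equate their C, D entries. Rows 1 and 3 agree on A; apply A→C, D and equate their C, D entries. Rows 1 and 2 agree on D, E; apply D, E→B, C and equate their B, C entries. Row 1 is now all distinguished symbols — the join is lossless.
Dependency preservation: D, E → B, C is not contained in any single fragment, but the restricted closure of its left-hand side across the fragments still reaches the right-hand side; the remaining FDs each lie inside some fragment. All dependencies are preserved.

lossless and dependency-preserving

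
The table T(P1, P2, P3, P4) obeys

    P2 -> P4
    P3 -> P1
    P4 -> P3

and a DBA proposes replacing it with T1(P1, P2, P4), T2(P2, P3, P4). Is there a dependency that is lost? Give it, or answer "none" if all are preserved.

P3 -> P1

Check P3 → P1: no single fragment contains all of {P1, P3}, and the restricted closure of {P3} across the fragments never reaches {P1}.
P2 → P4 is preserved.
P4 → P3 is preserved.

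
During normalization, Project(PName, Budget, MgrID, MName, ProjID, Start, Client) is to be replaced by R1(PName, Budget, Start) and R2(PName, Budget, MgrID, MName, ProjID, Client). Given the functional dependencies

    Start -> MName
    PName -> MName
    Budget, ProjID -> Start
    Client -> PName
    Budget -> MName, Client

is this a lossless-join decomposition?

Common attributes: R1 ∩ R2 = {PName, Budget}.
Closure of {PName, Budget}: PName → MName applies, adding MName; Budget → MName, Client applies, adding Client. So (PName, Budget)⁺ = {PName, Budget, MName, Client}.
The closure contains neither all of R1 = {PName, Budget, Start} nor all of R2 = {PName, Budget, MgrID, MName, ProjID, Client}, so the common attributes are not a superkey of either fragment. The join is lossy.

No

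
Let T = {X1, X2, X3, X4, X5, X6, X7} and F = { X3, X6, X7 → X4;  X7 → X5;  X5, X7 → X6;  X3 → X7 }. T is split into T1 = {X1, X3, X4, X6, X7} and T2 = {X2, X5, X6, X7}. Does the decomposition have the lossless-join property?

No

Common attributes: T1 ∩ T2 = {X6, X7}.
Closure of {X6, X7}: X7 → X5 applies, adding X5. So (X6, X7)⁺ = {X5, X6, X7}.
The closure contains neither all of T1 = {X1, X3, X4, X6, X7} nor all of T2 = {X2, X5, X6, X7}, so the common attributes are not a superkey of either fragment. The join is lossy.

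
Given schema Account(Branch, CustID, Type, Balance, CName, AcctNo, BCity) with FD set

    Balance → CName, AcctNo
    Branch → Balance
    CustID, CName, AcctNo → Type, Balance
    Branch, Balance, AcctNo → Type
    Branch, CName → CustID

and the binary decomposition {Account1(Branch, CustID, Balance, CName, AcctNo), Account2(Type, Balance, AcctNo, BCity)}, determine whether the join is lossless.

No

Common attributes: Account1 ∩ Account2 = {Balance, AcctNo}.
Closure of {Balance, AcctNo}: Balance → CName, AcctNo applies, adding CName. So (Balance, AcctNo)⁺ = {Balance, CName, AcctNo}.
The closure contains neither all of Account1 = {Branch, CustID, Balance, CName, AcctNo} nor all of Account2 = {Type, Balance, AcctNo, BCity}, so the common attributes are not a superkey of either fragment. The join is lossy.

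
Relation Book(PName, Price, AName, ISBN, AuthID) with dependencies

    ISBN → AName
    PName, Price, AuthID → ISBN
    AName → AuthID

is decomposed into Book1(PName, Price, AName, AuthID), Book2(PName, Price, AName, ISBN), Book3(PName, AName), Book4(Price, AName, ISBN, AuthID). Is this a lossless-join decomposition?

Chase test. Columns are PName, Price, AName, ISBN, AuthID; row i has aⱼ where attribute j ∈ Booki, else bᵢⱼ.
Initial tableau (one row per fragment):
  row 1: a1 a2 a3 b14 a5
  row 2: a1 a2 a3 a4 b25
  row 3: a1 b32 a3 b34 b35
  row 4: b41 a2 a3 a4 a5
Rows 1 and 2 agree on AName; apply AName→AuthID and equate their AuthID entries.
Rows 1 and 3 agree on AName; apply AName→AuthID and equate their AuthID entries.
Rows 1 and 2 agree on PName, Price, AuthID; apply PName, Price, AuthID→ISBN and equate their ISBN entries.
Row 1 is now all distinguished symbols — the join is lossless.

Yes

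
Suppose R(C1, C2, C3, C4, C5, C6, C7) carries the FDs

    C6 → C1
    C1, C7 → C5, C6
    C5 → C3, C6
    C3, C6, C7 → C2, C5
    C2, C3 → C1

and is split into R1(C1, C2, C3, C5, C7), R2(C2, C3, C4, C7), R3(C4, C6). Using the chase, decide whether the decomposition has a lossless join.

Chase test. Columns are C1, C2, C3, C4, C5, C6, C7; row i has aⱼ where attribute j ∈ Ri, else bᵢⱼ.
Initial tableau (one row per fragment):
  row 1: a1 a2 a3 b14 a5 b16 a7
  row 2: b21 a2 a3 a4 b25 b26 a7
  row 3: b31 b32 b33 a4 b35 a6 b37
Rows 1 and 2 agree on C2, C3; apply C2, C3→C1 and equate their C1 entries.
Rows 1 and 2 agree on C1, C7; apply C1, C7→C5, C6 and equate their C5, C6 entries.
No row becomes fully distinguished — the join is lossy.

No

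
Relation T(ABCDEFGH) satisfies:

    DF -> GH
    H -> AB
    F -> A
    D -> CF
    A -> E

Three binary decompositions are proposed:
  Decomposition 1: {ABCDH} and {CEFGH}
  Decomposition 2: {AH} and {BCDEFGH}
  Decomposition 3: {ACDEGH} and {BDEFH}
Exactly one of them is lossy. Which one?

Decomposition 1: common = {CH}, closure = {ABCEH} → lossy.
Decomposition 2: common = {H}, closure = {ABEH} → lossless.
Decomposition 3: common = {DEH}, closure = {ABCDEFGH} → lossless.

Decomposition 1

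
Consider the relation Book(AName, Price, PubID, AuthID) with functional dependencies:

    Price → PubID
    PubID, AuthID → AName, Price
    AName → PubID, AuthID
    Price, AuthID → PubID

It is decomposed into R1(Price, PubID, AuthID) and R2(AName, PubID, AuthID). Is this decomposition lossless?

Common attributes: R1 ∩ R2 = {PubID, AuthID}.
Closure of {PubID, AuthID}: PubID, AuthID → AName, Price applies, adding AName, Price. So (PubID, AuthID)⁺ = {AName, Price, PubID, AuthID}.
This closure contains every attribute of R1, so R1 ∩ R2 → R1. The join is lossless.

Yes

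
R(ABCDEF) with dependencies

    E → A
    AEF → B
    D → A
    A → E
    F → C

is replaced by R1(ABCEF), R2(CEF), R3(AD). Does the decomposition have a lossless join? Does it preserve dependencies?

Lossless test (chase): Rows 1 and 2 agree on E; apply E→A and equate their A entries. Rows 1 and 2 agree on AEF; apply AEF→B and equate their B entries. Rows 1 and 3 agree on A; apply A→E and equate their E entries. No row becomes fully distinguished — the join is lossy.
Dependency preservation: every FD's attributes lie within a single fragment, so each can be enforced locally — preserved.

lossy but dependency-preserving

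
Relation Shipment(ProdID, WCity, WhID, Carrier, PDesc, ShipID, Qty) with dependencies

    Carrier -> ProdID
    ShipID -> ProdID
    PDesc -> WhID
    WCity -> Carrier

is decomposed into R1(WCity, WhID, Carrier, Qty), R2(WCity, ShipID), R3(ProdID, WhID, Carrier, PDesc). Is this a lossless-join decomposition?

No

Chase test. Columns are ProdID, WCity, WhID, Carrier, PDesc, ShipID, Qty; row i has aⱼ where attribute j ∈ Ri, else bᵢⱼ.
Initial tableau (one row per fragment):
  row 1: b11 a2 a3 a4 b15 b16 a7
  row 2: b21 a2 b23 b24 b25 a6 b27
  row 3: a1 b32 a3 a4 a5 b36 b37
Rows 1 and 3 agree on Carrier; apply Carrier→ProdID and equate their ProdID entries.
Rows 1 and 2 agree on WCity; apply WCity→Carrier and equate their Carrier entries.
Rows 1 and 2 agree on Carrier; apply Carrier→ProdID and equate their ProdID entries.
No row becomes fully distinguished — the join is lossy.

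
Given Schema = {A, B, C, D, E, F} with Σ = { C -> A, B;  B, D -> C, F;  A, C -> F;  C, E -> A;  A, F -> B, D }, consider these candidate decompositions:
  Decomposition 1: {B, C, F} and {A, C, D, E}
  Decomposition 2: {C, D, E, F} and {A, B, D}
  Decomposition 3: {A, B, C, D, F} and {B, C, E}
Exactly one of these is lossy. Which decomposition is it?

Decomposition 1: common = {C}, closure = {A, B, C, D, F} → lossless.
Decomposition 2: common = {D}, closure = {D} → lossy.
Decomposition 3: common = {B, C}, closure = {A, B, C, D, F} → lossless.

Decomposition 2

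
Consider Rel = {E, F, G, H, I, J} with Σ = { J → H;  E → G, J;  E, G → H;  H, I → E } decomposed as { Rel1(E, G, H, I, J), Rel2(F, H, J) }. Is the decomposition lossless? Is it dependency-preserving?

Lossless test: (H, J)⁺ = {H, J}, which is a superkey of neither fragment — lossy.
Dependency preservation: every FD's attributes lie within a single fragment, so each can be enforced locally — preserved.

lossy but dependency-preserving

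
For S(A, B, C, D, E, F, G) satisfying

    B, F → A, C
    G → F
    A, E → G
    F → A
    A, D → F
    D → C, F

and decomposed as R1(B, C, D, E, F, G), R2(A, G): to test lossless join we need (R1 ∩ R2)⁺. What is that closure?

A, F, G

R1 ∩ R2 = {G}.
G → F applies, adding F
F → A applies, adding A
Closure: {A, F, G}.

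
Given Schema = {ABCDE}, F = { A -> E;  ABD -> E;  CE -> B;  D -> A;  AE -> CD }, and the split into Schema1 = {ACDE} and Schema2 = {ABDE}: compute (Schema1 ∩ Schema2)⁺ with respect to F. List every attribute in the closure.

Schema1 ∩ Schema2 = {ADE}.
AE → CD applies, adding C
CE → B applies, adding B
Closure: {ABCDE}.

ABCDE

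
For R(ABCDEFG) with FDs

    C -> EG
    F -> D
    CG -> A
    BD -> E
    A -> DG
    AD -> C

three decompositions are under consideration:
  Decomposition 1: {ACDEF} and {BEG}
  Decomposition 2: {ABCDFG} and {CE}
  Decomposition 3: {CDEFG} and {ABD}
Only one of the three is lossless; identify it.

Decomposition 2

Decomposition 1: common = {E}, closure = {E} → lossy.
Decomposition 2: common = {C}, closure = {ACDEG} → lossless.
Decomposition 3: common = {D}, closure = {D} → lossy.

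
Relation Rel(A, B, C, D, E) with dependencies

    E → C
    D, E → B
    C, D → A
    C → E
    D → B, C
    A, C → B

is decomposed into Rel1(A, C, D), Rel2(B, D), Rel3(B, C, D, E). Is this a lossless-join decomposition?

Yes

Chase test. Columns are A, B, C, D, E; row i has aⱼ where attribute j ∈ Reli, else bᵢⱼ.
Initial tableau (one row per fragment):
  row 1: a1 b12 a3 a4 b15
  row 2: b21 a2 b23 a4 b25
  row 3: b31 a2 a3 a4 a5
Rows 1 and 3 agree on C, D; apply C, D→A and equate their A entries.
Rows 1 and 3 agree on C; apply C→E and equate their E entries.
Rows 1 and 2 agree on D; apply D→B, C and equate their B, C entries.
Rows 1 and 2 agree on C, D; apply C, D→A and equate their A entries.
Rows 1 and 2 agree on C; apply C→E and equate their E entries.
Row 1 is now all distinguished symbols — the join is lossless.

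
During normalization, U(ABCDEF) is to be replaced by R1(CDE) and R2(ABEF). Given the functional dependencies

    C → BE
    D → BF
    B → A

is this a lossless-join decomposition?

No

Common attributes: R1 ∩ R2 = {E}.
No dependency enlarges {E}, so (E)⁺ = {E}.
The closure contains neither all of R1 = {CDE} nor all of R2 = {ABEF}, so the common attributes are not a superkey of either fragment. The join is lossy.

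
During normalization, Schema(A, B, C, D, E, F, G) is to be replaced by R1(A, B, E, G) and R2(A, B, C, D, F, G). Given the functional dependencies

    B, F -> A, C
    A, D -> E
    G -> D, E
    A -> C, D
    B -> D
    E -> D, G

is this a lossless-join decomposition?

Yes

Common attributes: R1 ∩ R2 = {A, B, G}.
Closure of {A, B, G}: G → D, E applies, adding D, E; A → C, D applies, adding C. So (A, B, G)⁺ = {A, B, C, D, E, G}.
This closure contains every attribute of R1, so R1 ∩ R2 → R1. The join is lossless.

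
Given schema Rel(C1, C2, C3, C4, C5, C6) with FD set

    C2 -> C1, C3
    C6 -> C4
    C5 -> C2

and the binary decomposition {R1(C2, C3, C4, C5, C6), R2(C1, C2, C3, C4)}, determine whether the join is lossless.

Yes

Common attributes: R1 ∩ R2 = {C2, C3, C4}.
Closure of {C2, C3, C4}: C2 → C1, C3 applies, adding C1. So (C2, C3, C4)⁺ = {C1, C2, C3, C4}.
This closure contains every attribute of R2, so R1 ∩ R2 → R2. The join is lossless.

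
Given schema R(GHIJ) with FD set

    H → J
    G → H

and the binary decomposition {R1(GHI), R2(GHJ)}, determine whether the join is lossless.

Common attributes: R1 ∩ R2 = {GH}.
Closure of {GH}: H → J applies, adding J. So (GH)⁺ = {GHJ}.
This closure contains every attribute of R2, so R1 ∩ R2 → R2. The join is lossless.

Yes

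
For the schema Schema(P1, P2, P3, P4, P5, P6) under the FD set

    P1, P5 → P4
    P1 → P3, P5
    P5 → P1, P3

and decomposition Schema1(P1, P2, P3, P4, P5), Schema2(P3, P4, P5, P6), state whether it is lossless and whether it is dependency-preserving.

lossy but dependency-preserving

Lossless test: (P3, P4, P5)⁺ = {P1, P3, P4, P5}, which is a superkey of neither fragment — lossy.
Dependency preservation: every FD's attributes lie within a single fragment, so each can be enforced locally — preserved.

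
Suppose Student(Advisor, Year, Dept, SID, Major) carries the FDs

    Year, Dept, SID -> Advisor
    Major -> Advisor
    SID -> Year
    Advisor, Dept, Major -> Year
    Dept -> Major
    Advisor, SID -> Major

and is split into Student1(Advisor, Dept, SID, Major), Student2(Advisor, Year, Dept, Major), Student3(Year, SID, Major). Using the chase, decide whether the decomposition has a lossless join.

Chase test. Columns are Advisor, Year, Dept, SID, Major; row i has aⱼ where attribute j ∈ Studenti, else bᵢⱼ.
Initial tableau (one row per fragment):
  row 1: a1 b12 a3 a4 a5
  row 2: a1 a2 a3 b24 a5
  row 3: b31 a2 b33 a4 a5
Rows 1 and 3 agree on Major; apply Major→Advisor and equate their Advisor entries.
Rows 1 and 3 agree on SID; apply SID→Year and equate their Year entries.
Row 1 is now all distinguished symbols — the join is lossless.

Yes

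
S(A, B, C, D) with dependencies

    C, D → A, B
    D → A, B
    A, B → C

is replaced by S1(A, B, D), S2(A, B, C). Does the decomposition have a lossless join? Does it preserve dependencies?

Lossless test: (A, B)⁺ = {A, B, C}, which contains all of one fragment — lossless.
Dependency preservation: C, D → A, B is not contained in any single fragment, but the restricted closure of its left-hand side across the fragments still reaches the right-hand side; the remaining FDs each lie inside some fragment. All dependencies are preserved.

lossless and dependency-preserving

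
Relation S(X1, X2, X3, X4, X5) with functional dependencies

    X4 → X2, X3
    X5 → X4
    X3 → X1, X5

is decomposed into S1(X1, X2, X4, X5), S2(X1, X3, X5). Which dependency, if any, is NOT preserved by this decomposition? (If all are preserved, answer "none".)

none

X4 → X2, X3: restricted closure across fragments reaches X2, X3.
X5 → X4 lies within S1.
X3 → X1, X5 lies within S2.
Every dependency is enforceable on the fragments, so the decomposition is dependency-preserving.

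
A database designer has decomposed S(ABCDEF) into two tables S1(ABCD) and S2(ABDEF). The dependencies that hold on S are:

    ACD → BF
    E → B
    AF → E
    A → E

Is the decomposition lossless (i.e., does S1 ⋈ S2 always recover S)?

No

Common attributes: S1 ∩ S2 = {ABD}.
Closure of {ABD}: A → E applies, adding E. So (ABD)⁺ = {ABDE}.
The closure contains neither all of S1 = {ABCD} nor all of S2 = {ABDEF}, so the common attributes are not a superkey of either fragment. The join is lossy.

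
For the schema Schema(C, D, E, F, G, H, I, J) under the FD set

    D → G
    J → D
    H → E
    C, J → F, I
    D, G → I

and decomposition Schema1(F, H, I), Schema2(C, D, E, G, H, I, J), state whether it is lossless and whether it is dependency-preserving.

Lossless test: (H, I)⁺ = {E, H, I}, which is a superkey of neither fragment — lossy.
Dependency preservation: the restricted closure of {C, J} across the fragments never reaches {F, I}, so C, J → F, I cannot be enforced without a join — not preserved.

lossy and not dependency-preserving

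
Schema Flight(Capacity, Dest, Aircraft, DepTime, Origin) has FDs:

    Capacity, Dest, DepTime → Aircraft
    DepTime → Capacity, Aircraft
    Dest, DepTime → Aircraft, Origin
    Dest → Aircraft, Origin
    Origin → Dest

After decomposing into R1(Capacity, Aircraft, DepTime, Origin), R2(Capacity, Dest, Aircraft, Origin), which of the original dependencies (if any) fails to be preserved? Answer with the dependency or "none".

none

Capacity, Dest, DepTime → Aircraft: restricted closure across fragments reaches Aircraft.
DepTime → Capacity, Aircraft lies within R1.
Dest, DepTime → Aircraft, Origin: restricted closure across fragments reaches Aircraft, Origin.
Dest → Aircraft, Origin lies within R2.
Origin → Dest lies within R2.
Every dependency is enforceable on the fragments, so the decomposition is dependency-preserving.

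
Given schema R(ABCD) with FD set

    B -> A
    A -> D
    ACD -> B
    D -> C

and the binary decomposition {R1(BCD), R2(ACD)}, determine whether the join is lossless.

No

Common attributes: R1 ∩ R2 = {CD}.
No dependency enlarges {CD}, so (CD)⁺ = {CD}.
The closure contains neither all of R1 = {BCD} nor all of R2 = {ACD}, so the common attributes are not a superkey of either fragment. The join is lossy.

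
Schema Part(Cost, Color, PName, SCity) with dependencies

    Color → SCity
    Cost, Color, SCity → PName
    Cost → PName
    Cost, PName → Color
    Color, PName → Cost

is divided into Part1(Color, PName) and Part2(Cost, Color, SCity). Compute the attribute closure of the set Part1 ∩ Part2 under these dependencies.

Color, SCity

Part1 ∩ Part2 = {Color}.
Color → SCity applies, adding SCity
Closure: {Color, SCity}.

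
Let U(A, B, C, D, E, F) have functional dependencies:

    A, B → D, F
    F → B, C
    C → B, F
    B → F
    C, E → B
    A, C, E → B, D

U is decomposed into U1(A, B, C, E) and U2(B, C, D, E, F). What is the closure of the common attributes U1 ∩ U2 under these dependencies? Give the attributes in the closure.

B, C, E, F

U1 ∩ U2 = {B, C, E}.
C → B, F applies, adding F
Closure: {B, C, E, F}.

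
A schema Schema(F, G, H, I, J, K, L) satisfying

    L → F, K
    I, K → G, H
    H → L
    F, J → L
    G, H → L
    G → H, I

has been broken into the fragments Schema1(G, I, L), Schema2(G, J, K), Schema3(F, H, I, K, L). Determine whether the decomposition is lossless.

Yes

Chase test. Columns are F, G, H, I, J, K, L; row i has aⱼ where attribute j ∈ Schemai, else bᵢⱼ.
Initial tableau (one row per fragment):
  row 1: b11 a2 b13 a4 b15 b16 a7
  row 2: b21 a2 b23 b24 a5 a6 b27
  row 3: a1 b32 a3 a4 b35 a6 a7
Rows 1 and 3 agree on L; apply L→F, K and equate their F, K entries.
Rows 1 and 3 agree on I, K; apply I, K→G, H and equate their G, H entries.
Rows 1 and 2 agree on G; apply G→H, I and equate their H, I entries.
Rows 1 and 2 agree on H; apply H→L and equate their L entries.
Rows 1 and 2 agree on L; apply L→F, K and equate their F, K entries.
Row 2 is now all distinguished symbols — the join is lossless.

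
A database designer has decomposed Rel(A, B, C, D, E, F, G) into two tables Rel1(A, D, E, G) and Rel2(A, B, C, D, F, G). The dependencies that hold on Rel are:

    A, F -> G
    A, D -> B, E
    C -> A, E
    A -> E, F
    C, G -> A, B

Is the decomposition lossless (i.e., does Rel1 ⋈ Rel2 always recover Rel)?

Common attributes: Rel1 ∩ Rel2 = {A, D, G}.
Closure of {A, D, G}: A, D → B, E applies, adding B, E; A → E, F applies, adding F. So (A, D, G)⁺ = {A, B, D, E, F, G}.
This closure contains every attribute of Rel1, so Rel1 ∩ Rel2 → Rel1. The join is lossless.

Yes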